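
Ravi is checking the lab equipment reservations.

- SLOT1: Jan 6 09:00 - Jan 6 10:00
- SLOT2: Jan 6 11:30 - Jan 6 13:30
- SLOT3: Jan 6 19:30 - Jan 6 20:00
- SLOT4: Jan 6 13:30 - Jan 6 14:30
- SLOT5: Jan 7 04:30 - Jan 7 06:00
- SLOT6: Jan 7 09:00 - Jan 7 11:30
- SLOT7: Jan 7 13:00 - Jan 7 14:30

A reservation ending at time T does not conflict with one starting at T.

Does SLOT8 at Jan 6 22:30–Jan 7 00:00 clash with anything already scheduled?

No — it doesn't clash with anything

SLOT1: ends Jan 6 10:00 at or before SLOT8 starts Jan 6 22:30 → clear.
SLOT2: ends Jan 6 13:30 at or before SLOT8 starts Jan 6 22:30 → clear.
SLOT4: ends Jan 6 14:30 at or before SLOT8 starts Jan 6 22:30 → clear.
SLOT3: ends Jan 6 20:00 at or before SLOT8 starts Jan 6 22:30 → clear.
SLOT5: starts Jan 7 04:30 at or after SLOT8 ends Jan 7 00:00 → clear.
SLOT6: starts Jan 7 09:00 at or after SLOT8 ends Jan 7 00:00 → clear.
SLOT7: starts Jan 7 13:00 at or after SLOT8 ends Jan 7 00:00 → clear.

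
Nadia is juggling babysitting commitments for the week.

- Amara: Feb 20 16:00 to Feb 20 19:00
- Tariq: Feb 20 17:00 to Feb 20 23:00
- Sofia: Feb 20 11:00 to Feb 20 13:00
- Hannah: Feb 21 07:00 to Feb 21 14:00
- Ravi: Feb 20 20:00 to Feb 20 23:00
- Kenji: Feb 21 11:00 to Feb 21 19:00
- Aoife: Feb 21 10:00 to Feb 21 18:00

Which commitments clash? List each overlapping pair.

Amara & Tariq, Aoife & Hannah, Aoife & Kenji, Hannah & Kenji, Ravi & Tariq

Sorted by start: Sofia, Amara, Tariq, Ravi, Hannah, Aoife, Kenji.
Amara starts after Sofia ends, so Sofia has no further overlaps.
Tariq starts before Amara ends → Amara and Tariq overlap.
Ravi starts after Amara ends, so Amara has no further overlaps.
Ravi starts before Tariq ends → Tariq and Ravi overlap.
Hannah starts after Tariq ends, so Tariq has no further overlaps.
Hannah starts after Ravi ends, so Ravi has no further overlaps.
Aoife starts before Hannah ends → Hannah and Aoife overlap.
Kenji starts before Hannah ends → Hannah and Kenji overlap.
Kenji starts before Aoife ends → Aoife and Kenji overlap.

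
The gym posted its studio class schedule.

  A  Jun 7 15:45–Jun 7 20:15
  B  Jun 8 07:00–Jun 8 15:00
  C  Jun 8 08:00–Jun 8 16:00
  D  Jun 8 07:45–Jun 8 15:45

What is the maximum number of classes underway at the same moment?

3

Sort all start/end points and keep a running count:
Jun 7 15:45 start A → 1
Jun 7 20:15 end A → 0
Jun 8 07:00 start B → 1
Jun 8 07:45 start D → 2
Jun 8 08:00 start C → 3
Jun 8 15:00 end B → 2
Jun 8 15:45 end D → 1
Jun 8 16:00 end C → 0
Peak is 3, at Jun 8 08:00 (B, C, D).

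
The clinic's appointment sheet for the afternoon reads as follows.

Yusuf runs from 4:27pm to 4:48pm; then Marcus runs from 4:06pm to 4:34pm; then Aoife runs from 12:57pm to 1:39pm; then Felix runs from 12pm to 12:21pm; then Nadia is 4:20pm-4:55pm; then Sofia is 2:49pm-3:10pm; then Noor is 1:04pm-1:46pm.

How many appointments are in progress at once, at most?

Sweep the timeline, counting +1 at each start and −1 at each end (ends before starts at a tie):
12pm start Felix → 1
12:21pm end Felix → 0
12:57pm start Aoife → 1
1:04pm start Noor → 2
1:39pm end Aoife → 1
1:46pm end Noor → 0
2:49pm start Sofia → 1
3:10pm end Sofia → 0
4:06pm start Marcus → 1
4:20pm start Nadia → 2
4:27pm start Yusuf → 3
4:34pm end Marcus → 2
4:48pm end Yusuf → 1
4:55pm end Nadia → 0
Peak is 3, at 4:27pm (Marcus, Nadia, Yusuf).

3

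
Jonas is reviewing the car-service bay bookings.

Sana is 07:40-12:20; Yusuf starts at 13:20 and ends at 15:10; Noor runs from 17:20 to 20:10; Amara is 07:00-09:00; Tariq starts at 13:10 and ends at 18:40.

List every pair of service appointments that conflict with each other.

Check each pair: they overlap iff neither finishes before the other starts.
Sorted by start: Amara, Sana, Tariq, Yusuf, Noor.
Sana starts before Amara ends → Amara and Sana overlap.
Tariq starts after Amara ends; Amara is clear from here.
Tariq starts after Sana ends; Sana is clear from here.
Yusuf starts before Tariq ends → Tariq and Yusuf overlap.
Noor starts before Tariq ends → Tariq and Noor overlap.
Noor starts after Yusuf ends.

Amara & Sana, Noor & Tariq, Tariq & Yusuf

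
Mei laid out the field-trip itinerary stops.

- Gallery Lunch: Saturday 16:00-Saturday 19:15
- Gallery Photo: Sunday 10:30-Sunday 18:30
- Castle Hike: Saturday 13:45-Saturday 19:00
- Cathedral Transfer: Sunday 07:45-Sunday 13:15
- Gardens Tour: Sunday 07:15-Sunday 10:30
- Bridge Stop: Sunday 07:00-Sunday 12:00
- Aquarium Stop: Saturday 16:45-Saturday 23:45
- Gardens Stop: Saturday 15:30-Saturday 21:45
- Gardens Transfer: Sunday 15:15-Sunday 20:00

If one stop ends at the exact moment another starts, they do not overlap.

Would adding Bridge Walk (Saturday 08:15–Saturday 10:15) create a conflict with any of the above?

Castle Hike: starts Saturday 13:45 at or after Bridge Walk ends Saturday 10:15 → clear.
Gardens Stop: starts Saturday 15:30 at or after Bridge Walk ends Saturday 10:15 → clear.
Gallery Lunch: starts Saturday 16:00 at or after Bridge Walk ends Saturday 10:15 → clear.
Aquarium Stop: starts Saturday 16:45 at or after Bridge Walk ends Saturday 10:15 → clear.
Bridge Stop: starts Sunday 07:00 at or after Bridge Walk ends Saturday 10:15 → clear.
Gardens Tour: starts Sunday 07:15 at or after Bridge Walk ends Saturday 10:15 → clear.
Cathedral Transfer: starts Sunday 07:45 at or after Bridge Walk ends Saturday 10:15 → clear.
Gallery Photo: starts Sunday 10:30 at or after Bridge Walk ends Saturday 10:15 → clear.
Gardens Transfer: starts Sunday 15:15 at or after Bridge Walk ends Saturday 10:15 → clear.

No — it doesn't clash with anything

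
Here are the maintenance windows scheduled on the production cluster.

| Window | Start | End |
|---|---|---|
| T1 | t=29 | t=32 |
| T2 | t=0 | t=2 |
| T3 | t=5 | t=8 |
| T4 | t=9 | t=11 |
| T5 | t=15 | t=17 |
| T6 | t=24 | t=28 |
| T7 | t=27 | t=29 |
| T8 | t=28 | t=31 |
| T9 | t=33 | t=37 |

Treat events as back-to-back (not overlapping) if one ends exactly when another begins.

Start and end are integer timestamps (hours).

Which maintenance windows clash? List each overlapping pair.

Sorted by start: T2, T3, T4, T5, T6, T7, T8, T1, T9.
T3 starts after T2 ends — done with T2.
T4 starts after T3 ends — done with T3.
T5 starts after T4 ends — done with T4.
T6 starts after T5 ends — done with T5.
T7 starts before T6 ends → T6 and T7 overlap.
T8 starts exactly when T6 ends (back-to-back, no overlap) — done with T6.
T8 starts before T7 ends → T7 and T8 overlap.
T1 starts exactly when T7 ends (back-to-back, no overlap) — done with T7.
T1 starts before T8 ends → T8 and T1 overlap.
T9 starts after T8 ends.
T9 starts after T1 ends.

T1 & T8, T6 & T7, T7 & T8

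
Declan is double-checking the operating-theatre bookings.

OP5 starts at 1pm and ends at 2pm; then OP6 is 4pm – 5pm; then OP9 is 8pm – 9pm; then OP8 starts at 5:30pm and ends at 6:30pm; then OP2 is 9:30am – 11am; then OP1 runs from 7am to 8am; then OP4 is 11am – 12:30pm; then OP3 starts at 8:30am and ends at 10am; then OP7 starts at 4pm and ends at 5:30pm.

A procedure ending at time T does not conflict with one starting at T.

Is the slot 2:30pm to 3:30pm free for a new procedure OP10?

Yes — the slot is free

OP1: ends 8am at or before OP10 starts 2:30pm → clear.
OP3: ends 10am at or before OP10 starts 2:30pm → clear.
OP2: ends 11am at or before OP10 starts 2:30pm → clear.
OP4: ends 12:30pm at or before OP10 starts 2:30pm → clear.
OP5: ends 2pm at or before OP10 starts 2:30pm → clear.
OP6: starts 4pm at or after OP10 ends 3:30pm → clear.
OP7: starts 4pm at or after OP10 ends 3:30pm → clear.
OP8: starts 5:30pm at or after OP10 ends 3:30pm → clear.
OP9: starts 8pm at or after OP10 ends 3:30pm → clear.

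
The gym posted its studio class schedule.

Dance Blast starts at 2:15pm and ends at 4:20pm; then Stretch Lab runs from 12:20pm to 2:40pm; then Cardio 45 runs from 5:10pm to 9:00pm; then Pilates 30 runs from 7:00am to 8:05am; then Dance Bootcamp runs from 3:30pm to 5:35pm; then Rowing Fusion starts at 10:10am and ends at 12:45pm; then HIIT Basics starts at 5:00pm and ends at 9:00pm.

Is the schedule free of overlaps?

Sorted by start: Pilates 30, Rowing Fusion, Stretch Lab, Dance Blast, Dance Bootcamp, HIIT Basics, Cardio 45.
Rowing Fusion starts after Pilates 30 ends, so Pilates 30 has no further overlaps.
Stretch Lab starts before Rowing Fusion ends → Rowing Fusion and Stretch Lab overlap.
That's a conflict, so the schedule is not conflict-free.

No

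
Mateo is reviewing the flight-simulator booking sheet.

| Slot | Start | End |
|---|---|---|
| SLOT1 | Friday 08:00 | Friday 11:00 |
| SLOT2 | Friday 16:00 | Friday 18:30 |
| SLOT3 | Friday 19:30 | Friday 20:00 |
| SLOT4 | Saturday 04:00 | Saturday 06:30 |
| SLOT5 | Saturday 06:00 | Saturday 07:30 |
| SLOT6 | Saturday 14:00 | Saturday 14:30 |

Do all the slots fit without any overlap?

No

Sorted by start: SLOT1, SLOT2, SLOT3, SLOT4, SLOT5, SLOT6.
SLOT2 starts after SLOT1 ends, so nothing later overlaps SLOT1 either.
SLOT3 starts after SLOT2 ends, so nothing later overlaps SLOT2 either.
SLOT4 starts after SLOT3 ends, so nothing later overlaps SLOT3 either.
SLOT5 starts before SLOT4 ends → SLOT4 and SLOT5 overlap.
That's a conflict, so the schedule is not conflict-free.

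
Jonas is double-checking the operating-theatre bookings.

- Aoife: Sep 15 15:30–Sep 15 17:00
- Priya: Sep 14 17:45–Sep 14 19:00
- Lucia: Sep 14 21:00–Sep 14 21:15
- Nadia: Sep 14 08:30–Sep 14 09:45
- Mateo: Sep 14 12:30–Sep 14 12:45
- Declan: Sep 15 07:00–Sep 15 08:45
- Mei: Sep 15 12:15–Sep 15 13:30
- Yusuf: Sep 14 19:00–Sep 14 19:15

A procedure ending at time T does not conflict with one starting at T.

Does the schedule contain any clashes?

No

Check each pair: they overlap iff neither finishes before the other starts.
Sorted by start: Nadia, Mateo, Priya, Yusuf, Lucia, Declan, Mei, Aoife.
Mateo starts after Nadia ends, so nothing later overlaps Nadia either.
Priya starts after Mateo ends, so nothing later overlaps Mateo either.
Yusuf starts exactly when Priya ends (back-to-back, no overlap), so nothing later overlaps Priya either.
Lucia starts after Yusuf ends, so nothing later overlaps Yusuf either.
Declan starts after Lucia ends, so nothing later overlaps Lucia either.
Mei starts after Declan ends, so nothing later overlaps Declan either.
Aoife starts after Mei ends.
Every pair is clear; the schedule has no overlaps.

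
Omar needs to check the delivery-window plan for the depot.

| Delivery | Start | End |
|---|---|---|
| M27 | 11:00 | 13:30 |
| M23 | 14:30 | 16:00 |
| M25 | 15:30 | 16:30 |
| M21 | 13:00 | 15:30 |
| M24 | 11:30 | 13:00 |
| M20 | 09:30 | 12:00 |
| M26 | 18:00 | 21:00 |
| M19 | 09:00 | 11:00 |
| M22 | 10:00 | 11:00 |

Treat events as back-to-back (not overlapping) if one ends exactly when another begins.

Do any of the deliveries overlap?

Sorted by start: M19, M20, M22, M27, M24, M21, M23, M25, M26.
M20 starts before M19 ends → M19 and M20 overlap.
That's a conflict, so the schedule is not conflict-free.

Yes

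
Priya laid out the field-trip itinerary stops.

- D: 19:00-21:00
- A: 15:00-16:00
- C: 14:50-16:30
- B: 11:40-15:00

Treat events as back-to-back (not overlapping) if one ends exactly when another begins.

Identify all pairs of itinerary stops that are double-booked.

Two intervals overlap when each starts before the other ends.
Sorted by start: B, C, A, D.
C starts before B ends → B and C overlap.
A starts exactly when B ends (back-to-back, no overlap), so nothing later overlaps B either.
A starts before C ends → C and A overlap.
D starts after C ends.
D starts after A ends.

A & C, B & C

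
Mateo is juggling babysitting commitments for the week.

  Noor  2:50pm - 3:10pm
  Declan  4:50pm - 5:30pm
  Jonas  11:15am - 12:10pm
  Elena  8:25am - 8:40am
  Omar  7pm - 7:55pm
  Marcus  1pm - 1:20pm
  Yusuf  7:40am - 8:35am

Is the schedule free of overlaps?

No

Sorted by start: Yusuf, Elena, Jonas, Marcus, Noor, Declan, Omar.
Elena starts before Yusuf ends → Yusuf and Elena overlap.
That's a conflict, so the schedule is not conflict-free.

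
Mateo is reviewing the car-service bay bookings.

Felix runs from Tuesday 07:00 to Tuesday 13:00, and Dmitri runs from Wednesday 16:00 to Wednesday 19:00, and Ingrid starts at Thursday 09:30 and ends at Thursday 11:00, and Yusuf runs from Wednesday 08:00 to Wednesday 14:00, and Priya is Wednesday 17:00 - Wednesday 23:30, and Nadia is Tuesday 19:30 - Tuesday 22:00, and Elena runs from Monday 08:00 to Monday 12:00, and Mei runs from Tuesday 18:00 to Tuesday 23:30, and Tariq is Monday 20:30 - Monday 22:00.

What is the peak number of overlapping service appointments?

Sort all start/end points and keep a running count:
Monday 08:00 start Elena → 1
Monday 12:00 end Elena → 0
Monday 20:30 start Tariq → 1
Monday 22:00 end Tariq → 0
Tuesday 07:00 start Felix → 1
Tuesday 13:00 end Felix → 0
Tuesday 18:00 start Mei → 1
Tuesday 19:30 start Nadia → 2
Tuesday 22:00 end Nadia → 1
Tuesday 23:30 end Mei → 0
Wednesday 08:00 start Yusuf → 1
Wednesday 14:00 end Yusuf → 0
Wednesday 16:00 start Dmitri → 1
Wednesday 17:00 start Priya → 2
Wednesday 19:00 end Dmitri → 1
Wednesday 23:30 end Priya → 0
Thursday 09:30 start Ingrid → 1
Thursday 11:00 end Ingrid → 0
Peak is 2, at Tuesday 19:30 (Mei, Nadia).

2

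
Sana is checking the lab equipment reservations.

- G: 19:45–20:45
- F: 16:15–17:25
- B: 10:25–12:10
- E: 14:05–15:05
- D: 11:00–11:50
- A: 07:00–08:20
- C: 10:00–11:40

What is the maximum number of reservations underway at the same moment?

Sort all start/end points and keep a running count:
07:00 start A → 1
08:20 end A → 0
10:00 start C → 1
10:25 start B → 2
11:00 start D → 3
11:40 end C → 2
11:50 end D → 1
12:10 end B → 0
14:05 start E → 1
15:05 end E → 0
16:15 start F → 1
17:25 end F → 0
19:45 start G → 1
20:45 end G → 0
Peak is 3, at 11:00 (B, C, D).

3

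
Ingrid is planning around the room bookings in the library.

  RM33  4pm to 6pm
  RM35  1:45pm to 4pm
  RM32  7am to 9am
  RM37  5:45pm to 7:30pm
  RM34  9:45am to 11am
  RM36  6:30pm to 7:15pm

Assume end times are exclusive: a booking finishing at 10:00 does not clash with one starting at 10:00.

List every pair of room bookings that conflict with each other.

RM33 & RM37, RM36 & RM37

Sorted by start: RM32, RM34, RM35, RM33, RM37, RM36.
RM34 starts after RM32 ends, so RM32 has no further overlaps.
RM35 starts after RM34 ends, so RM34 has no further overlaps.
RM33 starts exactly when RM35 ends (back-to-back, no overlap), so RM35 has no further overlaps.
RM37 starts before RM33 ends → RM33 and RM37 overlap.
RM36 starts after RM33 ends.
RM36 starts before RM37 ends → RM37 and RM36 overlap.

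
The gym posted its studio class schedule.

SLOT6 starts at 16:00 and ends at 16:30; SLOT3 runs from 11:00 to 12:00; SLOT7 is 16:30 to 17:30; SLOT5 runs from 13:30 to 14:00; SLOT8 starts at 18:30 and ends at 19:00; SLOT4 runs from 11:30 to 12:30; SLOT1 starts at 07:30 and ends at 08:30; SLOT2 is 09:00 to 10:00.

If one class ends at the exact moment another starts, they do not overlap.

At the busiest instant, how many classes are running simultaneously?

2

Sort all start/end points and keep a running count:
07:30 start SLOT1 → 1
08:30 end SLOT1 → 0
09:00 start SLOT2 → 1
10:00 end SLOT2 → 0
11:00 start SLOT3 → 1
11:30 start SLOT4 → 2
12:00 end SLOT3 → 1
12:30 end SLOT4 → 0
13:30 start SLOT5 → 1
14:00 end SLOT5 → 0
16:00 start SLOT6 → 1
16:30 end SLOT6 → 0
16:30 start SLOT7 → 1
17:30 end SLOT7 → 0
18:30 start SLOT8 → 1
19:00 end SLOT8 → 0
Peak is 2, at 11:30 (SLOT3, SLOT4).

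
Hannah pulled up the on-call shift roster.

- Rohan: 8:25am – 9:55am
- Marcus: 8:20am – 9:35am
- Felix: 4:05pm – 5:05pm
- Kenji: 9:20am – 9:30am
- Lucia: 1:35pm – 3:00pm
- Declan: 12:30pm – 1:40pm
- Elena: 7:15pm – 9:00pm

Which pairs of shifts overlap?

Two intervals overlap when each starts before the other ends.
Sorted by start: Marcus, Rohan, Kenji, Declan, Lucia, Felix, Elena.
Rohan starts before Marcus ends → Marcus and Rohan overlap.
Kenji starts before Marcus ends → Marcus and Kenji overlap.
Declan starts after Marcus ends, so nothing later overlaps Marcus either.
Kenji starts before Rohan ends → Rohan and Kenji overlap.
Declan starts after Rohan ends, so nothing later overlaps Rohan either.
Declan starts after Kenji ends, so nothing later overlaps Kenji either.
Lucia starts before Declan ends → Declan and Lucia overlap.
Felix starts after Declan ends, so nothing later overlaps Declan either.
Felix starts after Lucia ends, so nothing later overlaps Lucia either.
Elena starts after Felix ends.

Declan & Lucia, Kenji & Marcus, Kenji & Rohan, Marcus & Rohan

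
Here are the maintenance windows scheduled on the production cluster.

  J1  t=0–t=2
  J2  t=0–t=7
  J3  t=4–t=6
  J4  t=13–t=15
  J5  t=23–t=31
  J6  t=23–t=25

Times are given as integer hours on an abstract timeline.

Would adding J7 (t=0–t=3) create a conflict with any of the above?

Yes — it overlaps J1, J2

J1: starts t=0 before J7 ends t=3, and ends t=2 after J7 starts t=0 → overlap.
J2: starts t=0 before J7 ends t=3, and ends t=7 after J7 starts t=0 → overlap.
J3: starts t=4 at or after J7 ends t=3 → clear.
J4: starts t=13 at or after J7 ends t=3 → clear.
J5: starts t=23 at or after J7 ends t=3 → clear.
J6: starts t=23 at or after J7 ends t=3 → clear.
J7 overlaps J1, J2.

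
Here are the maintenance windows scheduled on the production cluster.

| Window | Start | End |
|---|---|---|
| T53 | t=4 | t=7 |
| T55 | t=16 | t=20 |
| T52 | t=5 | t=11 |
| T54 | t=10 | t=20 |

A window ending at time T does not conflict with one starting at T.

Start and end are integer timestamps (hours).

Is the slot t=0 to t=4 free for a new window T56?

T53: starts t=4 at or after T56 ends t=4 → clear.
T52: starts t=5 at or after T56 ends t=4 → clear.
T54: starts t=10 at or after T56 ends t=4 → clear.
T55: starts t=16 at or after T56 ends t=4 → clear.

Yes — the slot is free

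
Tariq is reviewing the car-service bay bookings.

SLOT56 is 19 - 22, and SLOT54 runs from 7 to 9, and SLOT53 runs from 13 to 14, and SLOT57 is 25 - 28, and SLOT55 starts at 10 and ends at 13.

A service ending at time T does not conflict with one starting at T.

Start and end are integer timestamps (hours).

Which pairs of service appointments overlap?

no overlapping pairs

Sorted by start: SLOT54, SLOT55, SLOT53, SLOT56, SLOT57.
SLOT55 starts after SLOT54 ends, so SLOT54 has no further overlaps.
SLOT53 starts exactly when SLOT55 ends (back-to-back, no overlap), so SLOT55 has no further overlaps.
SLOT56 starts after SLOT53 ends, so SLOT53 has no further overlaps.
SLOT57 starts after SLOT56 ends.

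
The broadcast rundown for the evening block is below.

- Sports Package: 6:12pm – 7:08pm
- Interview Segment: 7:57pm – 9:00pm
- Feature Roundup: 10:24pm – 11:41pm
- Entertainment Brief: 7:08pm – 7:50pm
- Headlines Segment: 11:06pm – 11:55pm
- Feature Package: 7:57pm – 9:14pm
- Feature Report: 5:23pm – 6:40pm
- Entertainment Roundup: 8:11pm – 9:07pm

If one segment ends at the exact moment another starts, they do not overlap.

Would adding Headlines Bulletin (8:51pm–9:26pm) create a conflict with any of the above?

Feature Report: ends 6:40pm at or before Headlines Bulletin starts 8:51pm → clear.
Sports Package: ends 7:08pm at or before Headlines Bulletin starts 8:51pm → clear.
Entertainment Brief: ends 7:50pm at or before Headlines Bulletin starts 8:51pm → clear.
Feature Package: starts 7:57pm before Headlines Bulletin ends 9:26pm, and ends 9:14pm after Headlines Bulletin starts 8:51pm → overlap.
Interview Segment: starts 7:57pm before Headlines Bulletin ends 9:26pm, and ends 9:00pm after Headlines Bulletin starts 8:51pm → overlap.
Entertainment Roundup: starts 8:11pm before Headlines Bulletin ends 9:26pm, and ends 9:07pm after Headlines Bulletin starts 8:51pm → overlap.
Feature Roundup: starts 10:24pm at or after Headlines Bulletin ends 9:26pm → clear.
Headlines Segment: starts 11:06pm at or after Headlines Bulletin ends 9:26pm → clear.
Headlines Bulletin overlaps Entertainment Roundup, Feature Package, Interview Segment.

Yes — it overlaps Entertainment Roundup, Feature Package, Interview Segment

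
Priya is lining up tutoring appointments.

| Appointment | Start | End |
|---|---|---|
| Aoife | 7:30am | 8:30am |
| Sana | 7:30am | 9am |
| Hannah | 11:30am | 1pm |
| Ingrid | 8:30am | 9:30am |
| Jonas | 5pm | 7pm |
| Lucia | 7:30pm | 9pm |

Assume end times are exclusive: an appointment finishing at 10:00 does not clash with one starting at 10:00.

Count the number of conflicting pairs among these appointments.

Check each pair: they overlap iff neither finishes before the other starts.
Sorted by start: Aoife, Sana, Ingrid, Hannah, Jonas, Lucia.
Sana starts before Aoife ends → Aoife and Sana overlap.
Ingrid starts exactly when Aoife ends (back-to-back, no overlap), so Aoife has no further overlaps.
Ingrid starts before Sana ends → Sana and Ingrid overlap.
Hannah starts after Sana ends, so Sana has no further overlaps.
Hannah starts after Ingrid ends, so Ingrid has no further overlaps.
Jonas starts after Hannah ends, so Hannah has no further overlaps.
Lucia starts after Jonas ends.
Overlapping pairs: Aoife & Sana, Ingrid & Sana — 2 in total.

2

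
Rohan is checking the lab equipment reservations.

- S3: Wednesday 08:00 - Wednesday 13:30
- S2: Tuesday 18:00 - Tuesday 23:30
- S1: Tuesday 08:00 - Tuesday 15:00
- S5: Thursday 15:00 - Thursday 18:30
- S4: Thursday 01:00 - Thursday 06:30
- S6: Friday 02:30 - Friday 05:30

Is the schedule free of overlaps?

Sorted by start: S1, S2, S3, S4, S5, S6.
S2 starts after S1 ends — done with S1.
S3 starts after S2 ends — done with S2.
S4 starts after S3 ends — done with S3.
S5 starts after S4 ends — done with S4.
S6 starts after S5 ends.
Every pair is clear; the schedule has no overlaps.

Yes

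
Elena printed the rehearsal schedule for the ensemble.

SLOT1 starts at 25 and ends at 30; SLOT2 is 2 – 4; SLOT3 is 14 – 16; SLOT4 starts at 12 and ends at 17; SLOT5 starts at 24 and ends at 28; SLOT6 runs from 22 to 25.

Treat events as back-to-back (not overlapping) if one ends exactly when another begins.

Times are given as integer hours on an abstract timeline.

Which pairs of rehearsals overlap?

SLOT1 & SLOT5, SLOT3 & SLOT4, SLOT5 & SLOT6

Check each pair: they overlap iff neither finishes before the other starts.
Sorted by start: SLOT2, SLOT4, SLOT3, SLOT6, SLOT5, SLOT1.
SLOT4 starts after SLOT2 ends, so nothing later overlaps SLOT2 either.
SLOT3 starts before SLOT4 ends → SLOT4 and SLOT3 overlap.
SLOT6 starts after SLOT4 ends, so nothing later overlaps SLOT4 either.
SLOT6 starts after SLOT3 ends, so nothing later overlaps SLOT3 either.
SLOT5 starts before SLOT6 ends → SLOT6 and SLOT5 overlap.
SLOT1 starts exactly when SLOT6 ends (back-to-back, no overlap).
SLOT1 starts before SLOT5 ends → SLOT5 and SLOT1 overlap.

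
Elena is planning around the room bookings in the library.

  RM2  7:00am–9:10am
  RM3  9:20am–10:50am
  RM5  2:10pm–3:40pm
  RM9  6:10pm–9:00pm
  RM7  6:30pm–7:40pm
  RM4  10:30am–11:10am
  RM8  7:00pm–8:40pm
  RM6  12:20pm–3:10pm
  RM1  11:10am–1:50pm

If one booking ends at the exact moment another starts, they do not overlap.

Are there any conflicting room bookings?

Yes

Sorted by start: RM2, RM3, RM4, RM1, RM6, RM5, RM9, RM7, RM8.
RM3 starts after RM2 ends, so RM2 has no further overlaps.
RM4 starts before RM3 ends → RM3 and RM4 overlap.
That's a conflict, so the schedule is not conflict-free.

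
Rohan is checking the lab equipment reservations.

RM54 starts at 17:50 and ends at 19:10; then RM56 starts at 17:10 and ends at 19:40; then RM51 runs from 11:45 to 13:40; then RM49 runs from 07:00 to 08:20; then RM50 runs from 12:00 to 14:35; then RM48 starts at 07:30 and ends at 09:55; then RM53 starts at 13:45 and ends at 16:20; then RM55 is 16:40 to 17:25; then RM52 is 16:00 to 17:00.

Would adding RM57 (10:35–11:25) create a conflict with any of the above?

No — it doesn't clash with anything

RM49: ends 08:20 at or before RM57 starts 10:35 → clear.
RM48: ends 09:55 at or before RM57 starts 10:35 → clear.
RM51: starts 11:45 at or after RM57 ends 11:25 → clear.
RM50: starts 12:00 at or after RM57 ends 11:25 → clear.
RM53: starts 13:45 at or after RM57 ends 11:25 → clear.
RM52: starts 16:00 at or after RM57 ends 11:25 → clear.
RM55: starts 16:40 at or after RM57 ends 11:25 → clear.
RM56: starts 17:10 at or after RM57 ends 11:25 → clear.
RM54: starts 17:50 at or after RM57 ends 11:25 → clear.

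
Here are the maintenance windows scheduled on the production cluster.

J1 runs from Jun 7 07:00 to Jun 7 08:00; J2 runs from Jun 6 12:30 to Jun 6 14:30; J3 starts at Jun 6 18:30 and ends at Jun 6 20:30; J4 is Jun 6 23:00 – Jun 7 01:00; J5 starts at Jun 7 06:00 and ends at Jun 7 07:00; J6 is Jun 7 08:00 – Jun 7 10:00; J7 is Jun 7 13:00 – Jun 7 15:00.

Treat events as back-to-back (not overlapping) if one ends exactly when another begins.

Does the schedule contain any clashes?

No

Two intervals overlap when each starts before the other ends.
Sorted by start: J2, J3, J4, J5, J1, J6, J7.
J3 starts after J2 ends, so J2 has no further overlaps.
J4 starts after J3 ends, so J3 has no further overlaps.
J5 starts after J4 ends, so J4 has no further overlaps.
J1 starts exactly when J5 ends (back-to-back, no overlap), so J5 has no further overlaps.
J6 starts exactly when J1 ends (back-to-back, no overlap), so J1 has no further overlaps.
J7 starts after J6 ends.
Every pair is clear; the schedule has no overlaps.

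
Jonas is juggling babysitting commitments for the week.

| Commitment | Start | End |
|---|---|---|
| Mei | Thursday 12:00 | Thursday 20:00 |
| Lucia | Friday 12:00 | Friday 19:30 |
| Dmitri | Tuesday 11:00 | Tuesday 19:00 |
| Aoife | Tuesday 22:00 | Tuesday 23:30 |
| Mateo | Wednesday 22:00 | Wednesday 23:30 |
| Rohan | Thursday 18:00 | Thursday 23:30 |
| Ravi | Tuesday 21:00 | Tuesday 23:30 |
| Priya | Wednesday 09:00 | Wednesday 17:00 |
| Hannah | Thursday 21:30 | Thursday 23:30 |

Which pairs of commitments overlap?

Sorted by start: Dmitri, Ravi, Aoife, Priya, Mateo, Mei, Rohan, Hannah, Lucia.
Ravi starts after Dmitri ends; Dmitri is clear from here.
Aoife starts before Ravi ends → Ravi and Aoife overlap.
Priya starts after Ravi ends; Ravi is clear from here.
Priya starts after Aoife ends; Aoife is clear from here.
Mateo starts after Priya ends; Priya is clear from here.
Mei starts after Mateo ends; Mateo is clear from here.
Rohan starts before Mei ends → Mei and Rohan overlap.
Hannah starts after Mei ends; Mei is clear from here.
Hannah starts before Rohan ends → Rohan and Hannah overlap.
Lucia starts after Rohan ends.
Lucia starts after Hannah ends.

Aoife & Ravi, Hannah & Rohan, Mei & Rohan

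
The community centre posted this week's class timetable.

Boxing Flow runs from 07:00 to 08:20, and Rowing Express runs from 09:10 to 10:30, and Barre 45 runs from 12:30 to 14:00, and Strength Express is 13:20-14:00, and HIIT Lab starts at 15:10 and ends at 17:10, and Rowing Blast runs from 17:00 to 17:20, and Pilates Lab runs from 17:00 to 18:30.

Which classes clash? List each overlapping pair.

Sorted by start: Boxing Flow, Rowing Express, Barre 45, Strength Express, HIIT Lab, Rowing Blast, Pilates Lab.
Rowing Express starts after Boxing Flow ends — done with Boxing Flow.
Barre 45 starts after Rowing Express ends — done with Rowing Express.
Strength Express starts before Barre 45 ends → Barre 45 and Strength Express overlap.
HIIT Lab starts after Barre 45 ends — done with Barre 45.
HIIT Lab starts after Strength Express ends — done with Strength Express.
Rowing Blast starts before HIIT Lab ends → HIIT Lab and Rowing Blast overlap.
Pilates Lab starts before HIIT Lab ends → HIIT Lab and Pilates Lab overlap.
Pilates Lab starts before Rowing Blast ends → Rowing Blast and Pilates Lab overlap.

Barre 45 & Strength Express, HIIT Lab & Pilates Lab, HIIT Lab & Rowing Blast, Pilates Lab & Rowing Blast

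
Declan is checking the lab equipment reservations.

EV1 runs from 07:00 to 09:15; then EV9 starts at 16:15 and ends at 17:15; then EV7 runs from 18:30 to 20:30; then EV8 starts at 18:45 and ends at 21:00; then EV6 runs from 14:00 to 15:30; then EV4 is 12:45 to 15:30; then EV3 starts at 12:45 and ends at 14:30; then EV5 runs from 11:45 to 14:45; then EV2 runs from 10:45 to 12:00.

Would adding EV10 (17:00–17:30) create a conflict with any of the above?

EV1: ends 09:15 at or before EV10 starts 17:00 → clear.
EV2: ends 12:00 at or before EV10 starts 17:00 → clear.
EV5: ends 14:45 at or before EV10 starts 17:00 → clear.
EV3: ends 14:30 at or before EV10 starts 17:00 → clear.
EV4: ends 15:30 at or before EV10 starts 17:00 → clear.
EV6: ends 15:30 at or before EV10 starts 17:00 → clear.
EV9: starts 16:15 before EV10 ends 17:30, and ends 17:15 after EV10 starts 17:00 → overlap.
EV7: starts 18:30 at or after EV10 ends 17:30 → clear.
EV8: starts 18:45 at or after EV10 ends 17:30 → clear.
EV10 overlaps EV9.

Yes — it overlaps EV9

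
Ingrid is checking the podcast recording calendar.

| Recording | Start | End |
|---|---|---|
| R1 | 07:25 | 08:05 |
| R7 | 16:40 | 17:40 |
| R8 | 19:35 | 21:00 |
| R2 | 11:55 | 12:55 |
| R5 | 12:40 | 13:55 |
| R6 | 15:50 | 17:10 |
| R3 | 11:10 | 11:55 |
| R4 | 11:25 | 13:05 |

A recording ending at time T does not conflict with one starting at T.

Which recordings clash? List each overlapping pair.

R2 & R4, R2 & R5, R3 & R4, R4 & R5, R6 & R7

Two intervals overlap when each starts before the other ends.
Sorted by start: R1, R3, R4, R2, R5, R6, R7, R8.
R3 starts after R1 ends; R1 is clear from here.
R4 starts before R3 ends → R3 and R4 overlap.
R2 starts exactly when R3 ends (back-to-back, no overlap); R3 is clear from here.
R2 starts before R4 ends → R4 and R2 overlap.
R5 starts before R4 ends → R4 and R5 overlap.
R6 starts after R4 ends; R4 is clear from here.
R5 starts before R2 ends → R2 and R5 overlap.
R6 starts after R2 ends; R2 is clear from here.
R6 starts after R5 ends; R5 is clear from here.
R7 starts before R6 ends → R6 and R7 overlap.
R8 starts after R6 ends.
R8 starts after R7 ends.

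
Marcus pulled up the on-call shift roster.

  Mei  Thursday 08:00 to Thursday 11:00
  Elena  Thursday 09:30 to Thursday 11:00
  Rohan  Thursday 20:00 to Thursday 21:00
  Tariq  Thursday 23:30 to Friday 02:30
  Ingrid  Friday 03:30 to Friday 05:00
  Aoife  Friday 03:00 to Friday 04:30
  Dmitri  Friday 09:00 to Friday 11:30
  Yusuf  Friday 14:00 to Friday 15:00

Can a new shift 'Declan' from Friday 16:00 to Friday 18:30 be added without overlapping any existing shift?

Yes — the slot is free

Mei: ends Thursday 11:00 at or before Declan starts Friday 16:00 → clear.
Elena: ends Thursday 11:00 at or before Declan starts Friday 16:00 → clear.
Rohan: ends Thursday 21:00 at or before Declan starts Friday 16:00 → clear.
Tariq: ends Friday 02:30 at or before Declan starts Friday 16:00 → clear.
Aoife: ends Friday 04:30 at or before Declan starts Friday 16:00 → clear.
Ingrid: ends Friday 05:00 at or before Declan starts Friday 16:00 → clear.
Dmitri: ends Friday 11:30 at or before Declan starts Friday 16:00 → clear.
Yusuf: ends Friday 15:00 at or before Declan starts Friday 16:00 → clear.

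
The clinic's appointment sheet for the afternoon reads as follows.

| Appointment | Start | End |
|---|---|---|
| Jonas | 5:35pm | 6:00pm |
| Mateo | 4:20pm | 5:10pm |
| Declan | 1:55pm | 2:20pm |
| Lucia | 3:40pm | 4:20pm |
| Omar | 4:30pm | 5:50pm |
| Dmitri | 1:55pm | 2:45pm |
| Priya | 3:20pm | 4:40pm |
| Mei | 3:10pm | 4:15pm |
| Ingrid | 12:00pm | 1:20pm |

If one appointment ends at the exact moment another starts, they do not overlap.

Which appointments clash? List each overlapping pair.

Sorted by start: Ingrid, Declan, Dmitri, Mei, Priya, Lucia, Mateo, Omar, Jonas.
Declan starts after Ingrid ends, so Ingrid has no further overlaps.
Dmitri starts before Declan ends → Declan and Dmitri overlap.
Mei starts after Declan ends, so Declan has no further overlaps.
Mei starts after Dmitri ends, so Dmitri has no further overlaps.
Priya starts before Mei ends → Mei and Priya overlap.
Lucia starts before Mei ends → Mei and Lucia overlap.
Mateo starts after Mei ends, so Mei has no further overlaps.
Lucia starts before Priya ends → Priya and Lucia overlap.
Mateo starts before Priya ends → Priya and Mateo overlap.
Omar starts before Priya ends → Priya and Omar overlap.
Jonas starts after Priya ends.
Mateo starts exactly when Lucia ends (back-to-back, no overlap), so Lucia has no further overlaps.
Omar starts before Mateo ends → Mateo and Omar overlap.
Jonas starts after Mateo ends.
Jonas starts before Omar ends → Omar and Jonas overlap.

Declan & Dmitri, Jonas & Omar, Lucia & Mei, Lucia & Priya, Mateo & Omar, Mateo & Priya, Mei & Priya, Omar & Priya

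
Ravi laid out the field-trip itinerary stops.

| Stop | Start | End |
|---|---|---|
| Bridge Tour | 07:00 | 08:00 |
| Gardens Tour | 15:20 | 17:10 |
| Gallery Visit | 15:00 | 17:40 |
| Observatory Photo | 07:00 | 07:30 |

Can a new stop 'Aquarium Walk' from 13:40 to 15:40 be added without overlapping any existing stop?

Observatory Photo: ends 07:30 at or before Aquarium Walk starts 13:40 → clear.
Bridge Tour: ends 08:00 at or before Aquarium Walk starts 13:40 → clear.
Gallery Visit: starts 15:00 before Aquarium Walk ends 15:40, and ends 17:40 after Aquarium Walk starts 13:40 → overlap.
Gardens Tour: starts 15:20 before Aquarium Walk ends 15:40, and ends 17:10 after Aquarium Walk starts 13:40 → overlap.
Aquarium Walk overlaps Gardens Tour, Gallery Visit.

No — it overlaps Gallery Visit, Gardens Tour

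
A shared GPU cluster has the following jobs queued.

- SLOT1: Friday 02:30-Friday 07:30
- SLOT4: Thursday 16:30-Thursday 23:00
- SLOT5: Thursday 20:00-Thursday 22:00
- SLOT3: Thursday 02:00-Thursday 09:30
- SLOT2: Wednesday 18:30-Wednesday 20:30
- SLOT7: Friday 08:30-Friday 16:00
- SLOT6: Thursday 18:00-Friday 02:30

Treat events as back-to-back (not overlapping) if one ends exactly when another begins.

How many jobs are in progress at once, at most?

Walk through starts and ends in time order (an end at T is processed before a start at T):
Wednesday 18:30 start SLOT2 → 1
Wednesday 20:30 end SLOT2 → 0
Thursday 02:00 start SLOT3 → 1
Thursday 09:30 end SLOT3 → 0
Thursday 16:30 start SLOT4 → 1
Thursday 18:00 start SLOT6 → 2
Thursday 20:00 start SLOT5 → 3
Thursday 22:00 end SLOT5 → 2
Thursday 23:00 end SLOT4 → 1
Friday 02:30 end SLOT6 → 0
Friday 02:30 start SLOT1 → 1
Friday 07:30 end SLOT1 → 0
Friday 08:30 start SLOT7 → 1
Friday 16:00 end SLOT7 → 0
Peak is 3, at Thursday 20:00 (SLOT4, SLOT5, SLOT6).

3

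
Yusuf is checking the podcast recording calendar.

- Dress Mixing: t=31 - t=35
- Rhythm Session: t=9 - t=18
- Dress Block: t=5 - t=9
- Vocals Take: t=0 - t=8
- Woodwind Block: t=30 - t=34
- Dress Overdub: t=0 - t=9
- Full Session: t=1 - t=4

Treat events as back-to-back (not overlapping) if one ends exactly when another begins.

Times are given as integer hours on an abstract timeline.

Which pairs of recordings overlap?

Dress Block & Dress Overdub, Dress Block & Vocals Take, Dress Mixing & Woodwind Block, Dress Overdub & Full Session, Dress Overdub & Vocals Take, Full Session & Vocals Take

Sorted by start: Dress Overdub, Vocals Take, Full Session, Dress Block, Rhythm Session, Woodwind Block, Dress Mixing.
Vocals Take starts before Dress Overdub ends → Dress Overdub and Vocals Take overlap.
Full Session starts before Dress Overdub ends → Dress Overdub and Full Session overlap.
Dress Block starts before Dress Overdub ends → Dress Overdub and Dress Block overlap.
Rhythm Session starts exactly when Dress Overdub ends (back-to-back, no overlap), so Dress Overdub has no further overlaps.
Full Session starts before Vocals Take ends → Vocals Take and Full Session overlap.
Dress Block starts before Vocals Take ends → Vocals Take and Dress Block overlap.
Rhythm Session starts after Vocals Take ends, so Vocals Take has no further overlaps.
Dress Block starts after Full Session ends, so Full Session has no further overlaps.
Rhythm Session starts exactly when Dress Block ends (back-to-back, no overlap), so Dress Block has no further overlaps.
Woodwind Block starts after Rhythm Session ends, so Rhythm Session has no further overlaps.
Dress Mixing starts before Woodwind Block ends → Woodwind Block and Dress Mixing overlap.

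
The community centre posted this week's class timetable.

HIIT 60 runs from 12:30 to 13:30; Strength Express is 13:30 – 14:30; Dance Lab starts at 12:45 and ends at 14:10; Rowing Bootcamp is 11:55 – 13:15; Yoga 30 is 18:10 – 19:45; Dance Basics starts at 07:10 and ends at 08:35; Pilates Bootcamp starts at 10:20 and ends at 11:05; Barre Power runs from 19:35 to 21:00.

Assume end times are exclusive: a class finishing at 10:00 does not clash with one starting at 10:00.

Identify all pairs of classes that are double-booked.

Barre Power & Yoga 30, Dance Lab & HIIT 60, Dance Lab & Rowing Bootcamp, Dance Lab & Strength Express, HIIT 60 & Rowing Bootcamp

Sorted by start: Dance Basics, Pilates Bootcamp, Rowing Bootcamp, HIIT 60, Dance Lab, Strength Express, Yoga 30, Barre Power.
Pilates Bootcamp starts after Dance Basics ends; Dance Basics is clear from here.
Rowing Bootcamp starts after Pilates Bootcamp ends; Pilates Bootcamp is clear from here.
HIIT 60 starts before Rowing Bootcamp ends → Rowing Bootcamp and HIIT 60 overlap.
Dance Lab starts before Rowing Bootcamp ends → Rowing Bootcamp and Dance Lab overlap.
Strength Express starts after Rowing Bootcamp ends; Rowing Bootcamp is clear from here.
Dance Lab starts before HIIT 60 ends → HIIT 60 and Dance Lab overlap.
Strength Express starts exactly when HIIT 60 ends (back-to-back, no overlap); HIIT 60 is clear from here.
Strength Express starts before Dance Lab ends → Dance Lab and Strength Express overlap.
Yoga 30 starts after Dance Lab ends; Dance Lab is clear from here.
Yoga 30 starts after Strength Express ends; Strength Express is clear from here.
Barre Power starts before Yoga 30 ends → Yoga 30 and Barre Power overlap.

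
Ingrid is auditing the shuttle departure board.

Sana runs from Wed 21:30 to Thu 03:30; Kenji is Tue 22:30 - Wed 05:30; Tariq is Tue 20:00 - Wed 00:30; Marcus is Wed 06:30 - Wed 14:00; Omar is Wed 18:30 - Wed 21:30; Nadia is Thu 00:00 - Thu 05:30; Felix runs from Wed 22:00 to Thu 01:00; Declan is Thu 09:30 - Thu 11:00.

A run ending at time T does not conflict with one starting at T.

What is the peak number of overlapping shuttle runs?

Sweep the timeline, counting +1 at each start and −1 at each end (ends before starts at a tie):
Tue 20:00 start Tariq → 1
Tue 22:30 start Kenji → 2
Wed 00:30 end Tariq → 1
Wed 05:30 end Kenji → 0
Wed 06:30 start Marcus → 1
Wed 14:00 end Marcus → 0
Wed 18:30 start Omar → 1
Wed 21:30 end Omar → 0
Wed 21:30 start Sana → 1
Wed 22:00 start Felix → 2
Thu 00:00 start Nadia → 3
Thu 01:00 end Felix → 2
Thu 03:30 end Sana → 1
Thu 05:30 end Nadia → 0
Thu 09:30 start Declan → 1
Thu 11:00 end Declan → 0
Peak is 3, at Thu 00:00 (Felix, Nadia, Sana).

3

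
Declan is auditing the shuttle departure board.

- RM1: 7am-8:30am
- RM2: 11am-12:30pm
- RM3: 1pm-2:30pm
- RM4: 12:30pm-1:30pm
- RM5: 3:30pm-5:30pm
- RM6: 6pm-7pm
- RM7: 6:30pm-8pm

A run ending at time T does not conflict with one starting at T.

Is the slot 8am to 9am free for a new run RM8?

RM1: starts 7am before RM8 ends 9am, and ends 8:30am after RM8 starts 8am → overlap.
RM2: starts 11am at or after RM8 ends 9am → clear.
RM4: starts 12:30pm at or after RM8 ends 9am → clear.
RM3: starts 1pm at or after RM8 ends 9am → clear.
RM5: starts 3:30pm at or after RM8 ends 9am → clear.
RM6: starts 6pm at or after RM8 ends 9am → clear.
RM7: starts 6:30pm at or after RM8 ends 9am → clear.
RM8 overlaps RM1.

No — it overlaps RM1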